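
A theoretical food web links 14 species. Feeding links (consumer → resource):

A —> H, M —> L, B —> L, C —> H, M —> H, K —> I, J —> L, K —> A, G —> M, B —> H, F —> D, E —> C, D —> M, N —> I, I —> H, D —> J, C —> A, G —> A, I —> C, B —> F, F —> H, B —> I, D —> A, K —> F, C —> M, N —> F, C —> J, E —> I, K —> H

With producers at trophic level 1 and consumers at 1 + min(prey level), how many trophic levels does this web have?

3

Producers (level 1): H, L.
Following each consumer down to its lowest-level prey: H → A → D (levels 1 through 3).
All prey of D (A 2, J 2, M 2) are at level 2 or above, so D is at level 1 + 2 = 3.
Every consumer has at least one prey at level 2 or below, so none exceeds level 3.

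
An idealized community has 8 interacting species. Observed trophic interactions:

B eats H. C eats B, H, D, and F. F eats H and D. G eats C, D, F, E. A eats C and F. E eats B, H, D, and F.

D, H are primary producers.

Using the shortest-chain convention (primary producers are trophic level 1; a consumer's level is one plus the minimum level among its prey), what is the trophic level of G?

Trophic level 2

D is a producer → level 1.
G eats D → level 2.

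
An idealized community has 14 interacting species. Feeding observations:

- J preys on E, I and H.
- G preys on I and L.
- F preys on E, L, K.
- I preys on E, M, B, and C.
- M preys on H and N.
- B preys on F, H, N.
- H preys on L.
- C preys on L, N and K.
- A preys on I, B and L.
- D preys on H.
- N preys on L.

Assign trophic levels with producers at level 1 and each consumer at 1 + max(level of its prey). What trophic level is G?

Trophic level 5

L is a producer → level 1.
H eats L → level 2.
B eats H (level 2); other prey at levels: F 2, N 2 → level 3.
I eats B (level 3); other prey at levels: E 1, M 3, C 3 → level 4.
G eats I (level 4); other prey at levels: L 1 → level 5.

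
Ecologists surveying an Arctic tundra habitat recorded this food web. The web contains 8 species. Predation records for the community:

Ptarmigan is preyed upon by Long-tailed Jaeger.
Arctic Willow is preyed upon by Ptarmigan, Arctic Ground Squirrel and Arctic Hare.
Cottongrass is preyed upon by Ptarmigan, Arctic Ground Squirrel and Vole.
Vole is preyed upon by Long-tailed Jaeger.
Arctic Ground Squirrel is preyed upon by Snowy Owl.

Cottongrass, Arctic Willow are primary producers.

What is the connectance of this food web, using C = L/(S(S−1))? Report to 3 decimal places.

The web has S = 8 species and L = 9 feeding links.
C = L / (S(S−1)) = 9 / 56 = 0.1607 ≈ 0.161.

C = 0.161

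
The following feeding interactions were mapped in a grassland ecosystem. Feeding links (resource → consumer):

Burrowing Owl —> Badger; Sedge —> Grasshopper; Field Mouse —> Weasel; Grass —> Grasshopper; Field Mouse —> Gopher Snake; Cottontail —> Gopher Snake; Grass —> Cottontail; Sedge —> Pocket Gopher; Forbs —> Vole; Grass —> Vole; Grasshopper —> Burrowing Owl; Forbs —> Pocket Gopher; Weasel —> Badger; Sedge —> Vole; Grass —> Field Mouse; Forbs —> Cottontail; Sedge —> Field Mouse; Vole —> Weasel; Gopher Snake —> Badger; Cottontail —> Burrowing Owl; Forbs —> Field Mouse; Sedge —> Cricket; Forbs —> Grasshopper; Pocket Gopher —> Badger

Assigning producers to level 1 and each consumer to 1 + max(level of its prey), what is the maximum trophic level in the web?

4

Producers (level 1): Sedge, Grass, Forbs.
Grass → Cottontail → Burrowing Owl → Badger gives Badger level 4.
No species has a prey at level 4, so no species reaches level 5.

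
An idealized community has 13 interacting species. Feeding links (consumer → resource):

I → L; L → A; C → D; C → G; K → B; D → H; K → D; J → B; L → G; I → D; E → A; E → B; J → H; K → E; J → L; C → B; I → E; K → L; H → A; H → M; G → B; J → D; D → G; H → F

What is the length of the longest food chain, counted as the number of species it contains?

One longest chain: B → G → L → I.
It has 4 species and 3 links.

4 species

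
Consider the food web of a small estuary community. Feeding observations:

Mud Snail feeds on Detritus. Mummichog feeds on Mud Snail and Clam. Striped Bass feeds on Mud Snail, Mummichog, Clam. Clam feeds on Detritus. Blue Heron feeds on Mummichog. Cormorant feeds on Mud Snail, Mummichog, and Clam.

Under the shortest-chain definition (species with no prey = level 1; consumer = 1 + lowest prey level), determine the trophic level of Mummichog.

Detritus has no prey (basal) → level 1.
Clam eats Detritus → level 2.
Mummichog eats Clam → level 3.
No prey of Mummichog is below level 2, so 3 is the minimum.

Trophic level 3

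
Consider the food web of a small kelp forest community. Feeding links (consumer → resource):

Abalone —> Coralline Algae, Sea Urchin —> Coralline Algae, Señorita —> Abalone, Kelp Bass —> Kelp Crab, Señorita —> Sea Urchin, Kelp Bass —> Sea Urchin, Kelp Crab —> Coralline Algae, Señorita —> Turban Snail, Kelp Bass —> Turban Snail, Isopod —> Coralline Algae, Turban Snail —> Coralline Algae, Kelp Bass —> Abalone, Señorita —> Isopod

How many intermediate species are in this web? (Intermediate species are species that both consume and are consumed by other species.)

5

Intermediate species (has both prey and predators): Kelp Crab, Sea Urchin, Turban Snail, Abalone, Isopod.
Count: 5.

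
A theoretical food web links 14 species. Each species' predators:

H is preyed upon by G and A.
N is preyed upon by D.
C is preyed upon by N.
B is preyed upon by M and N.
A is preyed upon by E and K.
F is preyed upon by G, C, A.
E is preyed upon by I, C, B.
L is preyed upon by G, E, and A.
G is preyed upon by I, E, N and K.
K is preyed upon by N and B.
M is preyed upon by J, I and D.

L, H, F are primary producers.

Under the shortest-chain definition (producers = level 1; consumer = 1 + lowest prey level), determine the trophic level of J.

Trophic level 5

L is a producer → level 1.
E eats L → level 2.
B eats E → level 3.
M eats B → level 4.
J eats M → level 5.
No prey of J is below level 4, so 5 is the minimum.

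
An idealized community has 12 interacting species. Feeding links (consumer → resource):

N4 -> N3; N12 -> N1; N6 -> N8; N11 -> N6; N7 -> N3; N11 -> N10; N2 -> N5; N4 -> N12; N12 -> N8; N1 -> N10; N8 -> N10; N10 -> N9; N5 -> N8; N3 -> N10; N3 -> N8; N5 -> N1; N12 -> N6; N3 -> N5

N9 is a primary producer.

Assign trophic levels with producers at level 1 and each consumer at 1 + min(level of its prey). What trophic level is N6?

N9 is a producer → level 1.
N10 eats N9 → level 2.
N8 eats N10 → level 3.
N6 eats N8 → level 4.
No prey of N6 is below level 3, so 4 is the minimum.

Trophic level 4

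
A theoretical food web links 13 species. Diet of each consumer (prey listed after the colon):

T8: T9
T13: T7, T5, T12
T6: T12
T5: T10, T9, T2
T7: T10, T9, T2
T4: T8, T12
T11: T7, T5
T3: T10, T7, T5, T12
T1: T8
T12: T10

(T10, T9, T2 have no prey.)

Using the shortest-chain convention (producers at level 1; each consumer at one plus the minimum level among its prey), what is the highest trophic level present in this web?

3

Producers (level 1): T10, T9, T2.
Following each consumer down to its lowest-level prey: T10 → T7 → T13 (levels 1 through 3).
All prey of T13 (T7 2, T5 2, T12 2) are at level 2 or above, so T13 is at level 1 + 2 = 3.
Every consumer has at least one prey at level 2 or below, so none exceeds level 3.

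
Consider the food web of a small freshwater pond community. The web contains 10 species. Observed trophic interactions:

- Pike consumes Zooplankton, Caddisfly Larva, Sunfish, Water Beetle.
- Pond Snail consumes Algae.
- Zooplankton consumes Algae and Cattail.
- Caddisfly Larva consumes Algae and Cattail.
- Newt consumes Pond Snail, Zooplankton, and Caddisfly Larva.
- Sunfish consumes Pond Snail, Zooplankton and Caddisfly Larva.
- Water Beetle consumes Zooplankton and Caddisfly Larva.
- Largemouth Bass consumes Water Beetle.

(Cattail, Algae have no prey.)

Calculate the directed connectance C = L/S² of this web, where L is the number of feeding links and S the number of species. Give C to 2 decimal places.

C = 0.18

The web has S = 10 species and L = 18 feeding links.
C = L / S² = 18 / 100 = 0.1800 ≈ 0.18.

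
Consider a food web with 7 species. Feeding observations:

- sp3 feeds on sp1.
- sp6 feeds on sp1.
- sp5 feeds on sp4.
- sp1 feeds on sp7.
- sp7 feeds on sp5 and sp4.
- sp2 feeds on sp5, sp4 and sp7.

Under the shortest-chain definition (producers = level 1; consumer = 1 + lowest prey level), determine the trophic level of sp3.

sp4 is a producer → level 1.
sp7 eats sp4 → level 2.
sp1 eats sp7 → level 3.
sp3 eats sp1 → level 4.
No prey of sp3 is below level 3, so 4 is the minimum.

Trophic level 4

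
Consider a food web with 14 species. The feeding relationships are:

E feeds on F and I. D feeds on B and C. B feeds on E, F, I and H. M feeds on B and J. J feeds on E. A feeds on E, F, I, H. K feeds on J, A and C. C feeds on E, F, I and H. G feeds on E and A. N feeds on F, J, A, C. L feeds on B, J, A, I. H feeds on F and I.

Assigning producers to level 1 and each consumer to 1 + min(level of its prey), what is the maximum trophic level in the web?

Producers (level 1): F, I.
Following each consumer down to its lowest-level prey: F → E → G (levels 1 through 3).
All prey of G (E 2, A 2) are at level 2 or above, so G is at level 1 + 2 = 3.
Every consumer has at least one prey at level 2 or below, so none exceeds level 3.

3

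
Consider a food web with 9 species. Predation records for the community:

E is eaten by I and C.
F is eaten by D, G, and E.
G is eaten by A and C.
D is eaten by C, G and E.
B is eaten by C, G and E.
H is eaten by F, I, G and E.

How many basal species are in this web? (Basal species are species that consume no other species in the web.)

Basal species (no prey listed): B, H.
Count: 2.

2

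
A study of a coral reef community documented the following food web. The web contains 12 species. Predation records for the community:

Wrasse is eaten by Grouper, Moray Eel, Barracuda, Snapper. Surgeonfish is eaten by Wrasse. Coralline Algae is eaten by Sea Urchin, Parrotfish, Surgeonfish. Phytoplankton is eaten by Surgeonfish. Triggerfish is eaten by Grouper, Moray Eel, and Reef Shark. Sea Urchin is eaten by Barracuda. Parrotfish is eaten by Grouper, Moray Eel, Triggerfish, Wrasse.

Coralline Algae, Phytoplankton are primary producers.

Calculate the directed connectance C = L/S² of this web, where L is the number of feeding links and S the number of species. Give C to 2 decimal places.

C = 0.12

The web has S = 12 species and L = 17 feeding links.
C = L / S² = 17 / 144 = 0.1181 ≈ 0.12.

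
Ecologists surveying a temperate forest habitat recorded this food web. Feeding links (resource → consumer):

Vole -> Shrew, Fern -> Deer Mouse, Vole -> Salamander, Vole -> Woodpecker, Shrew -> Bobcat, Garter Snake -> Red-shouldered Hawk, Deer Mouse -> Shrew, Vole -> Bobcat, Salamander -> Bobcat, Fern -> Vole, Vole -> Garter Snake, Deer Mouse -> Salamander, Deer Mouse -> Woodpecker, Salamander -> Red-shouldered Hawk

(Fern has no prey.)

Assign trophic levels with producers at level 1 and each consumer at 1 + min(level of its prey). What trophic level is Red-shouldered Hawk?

Trophic level 4

Fern is a producer → level 1.
Vole eats Fern → level 2.
Salamander eats Vole → level 3.
Red-shouldered Hawk eats Salamander → level 4.
No prey of Red-shouldered Hawk is below level 3, so 4 is the minimum.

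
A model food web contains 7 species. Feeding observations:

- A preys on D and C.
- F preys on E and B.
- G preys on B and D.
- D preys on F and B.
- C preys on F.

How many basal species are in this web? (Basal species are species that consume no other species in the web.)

2

Basal species (no prey listed): E, B.
Count: 2.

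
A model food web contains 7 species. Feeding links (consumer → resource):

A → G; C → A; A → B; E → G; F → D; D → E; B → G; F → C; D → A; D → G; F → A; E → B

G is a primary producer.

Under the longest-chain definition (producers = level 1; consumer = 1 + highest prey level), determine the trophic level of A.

G is a producer → level 1.
B eats G → level 2.
A eats B (level 2); other prey at levels: G 1 → level 3.

Trophic level 3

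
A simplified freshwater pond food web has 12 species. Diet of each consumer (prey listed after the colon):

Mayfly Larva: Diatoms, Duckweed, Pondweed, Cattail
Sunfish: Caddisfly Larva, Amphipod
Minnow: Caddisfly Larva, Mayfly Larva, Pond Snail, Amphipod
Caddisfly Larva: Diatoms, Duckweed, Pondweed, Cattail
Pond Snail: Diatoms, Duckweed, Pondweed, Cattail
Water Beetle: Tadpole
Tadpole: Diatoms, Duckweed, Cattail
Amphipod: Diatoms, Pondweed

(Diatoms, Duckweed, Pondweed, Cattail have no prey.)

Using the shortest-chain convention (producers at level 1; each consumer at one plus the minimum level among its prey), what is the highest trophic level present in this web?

Producers (level 1): Diatoms, Duckweed, Pondweed, Cattail.
Following each consumer down to its lowest-level prey: Diatoms → Amphipod → Minnow (levels 1 through 3).
All prey of Minnow (Amphipod 2, Caddisfly Larva 2, Mayfly Larva 2, Pond Snail 2) are at level 2 or above, so Minnow is at level 1 + 2 = 3.
Every consumer has at least one prey at level 2 or below, so none exceeds level 3.

3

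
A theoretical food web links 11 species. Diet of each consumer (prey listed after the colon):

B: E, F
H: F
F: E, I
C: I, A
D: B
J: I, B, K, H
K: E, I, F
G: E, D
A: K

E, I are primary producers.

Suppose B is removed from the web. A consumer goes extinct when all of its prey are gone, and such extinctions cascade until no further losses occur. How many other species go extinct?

1

Remove B.
Round 1: D (all prey gone) → extinct.
No further losses. Total secondary extinctions: 1.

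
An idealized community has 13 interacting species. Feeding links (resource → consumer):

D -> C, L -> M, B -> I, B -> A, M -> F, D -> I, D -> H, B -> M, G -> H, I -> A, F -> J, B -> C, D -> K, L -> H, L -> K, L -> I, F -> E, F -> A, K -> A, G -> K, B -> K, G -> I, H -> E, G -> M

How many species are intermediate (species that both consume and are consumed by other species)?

Intermediate species (has both prey and predators): K, M, I, H, F.
Count: 5.

5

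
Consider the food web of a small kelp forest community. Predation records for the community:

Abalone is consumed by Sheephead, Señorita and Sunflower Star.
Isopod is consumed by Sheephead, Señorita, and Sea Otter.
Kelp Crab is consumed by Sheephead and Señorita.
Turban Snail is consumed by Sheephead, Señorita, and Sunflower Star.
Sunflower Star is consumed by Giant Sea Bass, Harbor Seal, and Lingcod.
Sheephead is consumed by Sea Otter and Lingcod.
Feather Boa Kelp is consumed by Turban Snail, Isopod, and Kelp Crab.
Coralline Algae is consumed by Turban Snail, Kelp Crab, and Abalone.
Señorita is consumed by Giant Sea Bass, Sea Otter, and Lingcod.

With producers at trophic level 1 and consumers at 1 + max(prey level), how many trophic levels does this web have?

4

Producers (level 1): Feather Boa Kelp, Coralline Algae.
Feather Boa Kelp → Isopod → Sheephead → Sea Otter gives Sea Otter level 4.
No species has a prey at level 4, so no species reaches level 5.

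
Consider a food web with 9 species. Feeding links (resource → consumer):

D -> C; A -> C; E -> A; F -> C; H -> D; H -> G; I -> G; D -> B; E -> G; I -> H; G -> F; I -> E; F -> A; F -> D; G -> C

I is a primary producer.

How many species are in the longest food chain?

One longest chain: I → E → G → F → A → C.
It has 6 species and 5 links.

6 species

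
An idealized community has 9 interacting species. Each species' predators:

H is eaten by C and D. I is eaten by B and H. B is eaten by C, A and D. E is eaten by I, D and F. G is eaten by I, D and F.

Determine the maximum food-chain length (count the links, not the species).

One longest chain: G → I → H → D.
It has 4 species and 3 links.

3 links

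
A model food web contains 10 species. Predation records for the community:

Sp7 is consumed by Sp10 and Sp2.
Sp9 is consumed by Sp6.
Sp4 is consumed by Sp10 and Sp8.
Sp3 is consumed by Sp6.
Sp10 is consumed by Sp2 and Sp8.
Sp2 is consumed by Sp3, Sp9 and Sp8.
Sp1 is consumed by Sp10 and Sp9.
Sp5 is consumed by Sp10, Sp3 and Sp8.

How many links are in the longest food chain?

One longest chain: Sp1 → Sp10 → Sp2 → Sp9 → Sp6.
It has 5 species and 4 links.

4 links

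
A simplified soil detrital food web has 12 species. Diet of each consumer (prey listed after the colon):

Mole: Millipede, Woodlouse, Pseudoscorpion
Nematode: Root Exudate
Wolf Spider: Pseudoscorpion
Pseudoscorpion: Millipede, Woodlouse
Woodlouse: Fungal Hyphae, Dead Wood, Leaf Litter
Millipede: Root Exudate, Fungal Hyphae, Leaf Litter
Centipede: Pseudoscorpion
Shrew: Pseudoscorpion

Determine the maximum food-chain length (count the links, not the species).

One longest chain: Root Exudate → Millipede → Pseudoscorpion → Centipede.
It has 4 species and 3 links.

3 links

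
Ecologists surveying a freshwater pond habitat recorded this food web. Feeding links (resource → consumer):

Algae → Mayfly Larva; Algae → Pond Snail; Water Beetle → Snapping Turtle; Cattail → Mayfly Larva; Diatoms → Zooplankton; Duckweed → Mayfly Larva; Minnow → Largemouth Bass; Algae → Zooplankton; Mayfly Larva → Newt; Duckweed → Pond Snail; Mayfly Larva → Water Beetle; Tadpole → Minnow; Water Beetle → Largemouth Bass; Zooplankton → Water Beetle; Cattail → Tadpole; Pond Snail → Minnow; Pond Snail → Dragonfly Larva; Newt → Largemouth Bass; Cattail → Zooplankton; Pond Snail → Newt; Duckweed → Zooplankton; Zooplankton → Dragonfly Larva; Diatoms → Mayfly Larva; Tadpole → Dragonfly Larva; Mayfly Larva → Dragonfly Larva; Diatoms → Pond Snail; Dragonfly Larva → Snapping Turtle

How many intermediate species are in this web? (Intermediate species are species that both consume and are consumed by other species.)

8

Intermediate species (has both prey and predators): Zooplankton, Mayfly Larva, Pond Snail, Tadpole, Newt, Minnow, Water Beetle, Dragonfly Larva.
Count: 8.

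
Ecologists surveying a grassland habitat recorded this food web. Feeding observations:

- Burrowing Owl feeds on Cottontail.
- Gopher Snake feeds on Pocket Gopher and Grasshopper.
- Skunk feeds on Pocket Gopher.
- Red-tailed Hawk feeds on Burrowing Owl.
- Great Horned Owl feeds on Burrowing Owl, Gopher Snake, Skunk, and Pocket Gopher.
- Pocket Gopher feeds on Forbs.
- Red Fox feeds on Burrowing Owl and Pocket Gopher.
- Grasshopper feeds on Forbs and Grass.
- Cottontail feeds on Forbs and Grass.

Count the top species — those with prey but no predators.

Top species (has prey, but nothing eats it): Red-tailed Hawk, Red Fox, Great Horned Owl.
Count: 3.

3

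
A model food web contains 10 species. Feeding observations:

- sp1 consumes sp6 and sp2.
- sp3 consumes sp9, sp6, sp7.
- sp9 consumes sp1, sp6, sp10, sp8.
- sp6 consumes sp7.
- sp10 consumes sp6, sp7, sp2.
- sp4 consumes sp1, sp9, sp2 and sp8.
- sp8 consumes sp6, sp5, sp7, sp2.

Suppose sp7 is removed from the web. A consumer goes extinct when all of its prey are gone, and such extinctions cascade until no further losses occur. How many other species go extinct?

1

Remove sp7.
Round 1: sp6 (all prey gone) → extinct.
No further losses. Total secondary extinctions: 1.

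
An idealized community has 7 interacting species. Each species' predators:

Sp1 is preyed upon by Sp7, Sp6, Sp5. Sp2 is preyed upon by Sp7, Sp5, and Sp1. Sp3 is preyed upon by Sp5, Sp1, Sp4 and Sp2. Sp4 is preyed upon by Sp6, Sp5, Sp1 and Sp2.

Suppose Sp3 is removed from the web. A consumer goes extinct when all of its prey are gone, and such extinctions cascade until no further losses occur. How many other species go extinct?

Remove Sp3.
Round 1: Sp4 (all prey gone) → extinct.
Round 2: Sp2 (all prey gone) → extinct.
Round 3: Sp1 (all prey gone) → extinct.
Round 4: Sp6 (all prey gone), Sp7 (all prey gone), Sp5 (all prey gone) → extinct.
No further losses. Total secondary extinctions: 6.

6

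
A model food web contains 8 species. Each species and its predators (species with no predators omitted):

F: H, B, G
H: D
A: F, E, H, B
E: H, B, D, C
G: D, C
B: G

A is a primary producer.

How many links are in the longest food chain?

One longest chain: A → F → B → G → D.
It has 5 species and 4 links.

4 links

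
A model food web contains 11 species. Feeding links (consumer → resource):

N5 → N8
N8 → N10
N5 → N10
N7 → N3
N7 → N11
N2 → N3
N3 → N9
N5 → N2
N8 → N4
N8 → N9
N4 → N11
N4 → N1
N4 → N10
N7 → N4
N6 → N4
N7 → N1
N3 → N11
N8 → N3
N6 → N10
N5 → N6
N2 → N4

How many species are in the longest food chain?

One longest chain: N11 → N3 → N8 → N5.
It has 4 species and 3 links.

4 species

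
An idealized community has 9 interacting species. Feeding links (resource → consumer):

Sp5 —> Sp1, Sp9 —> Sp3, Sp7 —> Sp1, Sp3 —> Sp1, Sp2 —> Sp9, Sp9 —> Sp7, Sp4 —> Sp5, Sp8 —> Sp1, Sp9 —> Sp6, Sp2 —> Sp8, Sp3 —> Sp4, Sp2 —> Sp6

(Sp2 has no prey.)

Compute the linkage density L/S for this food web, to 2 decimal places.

There are L = 12 links among S = 9 species.
L/S = 12/9 = 1.3333 ≈ 1.33.

L/S = 1.33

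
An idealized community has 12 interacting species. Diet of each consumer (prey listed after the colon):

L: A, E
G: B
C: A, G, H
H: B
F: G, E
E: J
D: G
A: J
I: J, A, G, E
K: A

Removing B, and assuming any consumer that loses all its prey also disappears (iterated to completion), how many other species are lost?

3

Remove B.
Round 1: G (all prey gone), H (all prey gone) → extinct.
Round 2: D (all prey gone) → extinct.
No further losses. Total secondary extinctions: 3.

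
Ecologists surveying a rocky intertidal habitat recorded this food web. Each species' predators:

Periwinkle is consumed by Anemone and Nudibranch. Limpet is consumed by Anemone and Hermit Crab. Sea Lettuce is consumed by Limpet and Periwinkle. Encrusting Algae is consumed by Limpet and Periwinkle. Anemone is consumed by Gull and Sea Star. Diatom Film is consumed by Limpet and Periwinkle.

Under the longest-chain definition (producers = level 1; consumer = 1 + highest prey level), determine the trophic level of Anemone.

Trophic level 3

Sea Lettuce is a producer → level 1.
Periwinkle eats Sea Lettuce (level 1); other prey at levels: Diatom Film 1, Encrusting Algae 1 → level 2.
Anemone eats Periwinkle (level 2); other prey at levels: Limpet 2 → level 3.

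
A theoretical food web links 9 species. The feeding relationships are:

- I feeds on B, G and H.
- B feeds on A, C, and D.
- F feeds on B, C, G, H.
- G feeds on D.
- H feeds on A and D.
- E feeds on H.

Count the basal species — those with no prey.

3

Basal species (no prey listed): C, D, A.
Count: 3.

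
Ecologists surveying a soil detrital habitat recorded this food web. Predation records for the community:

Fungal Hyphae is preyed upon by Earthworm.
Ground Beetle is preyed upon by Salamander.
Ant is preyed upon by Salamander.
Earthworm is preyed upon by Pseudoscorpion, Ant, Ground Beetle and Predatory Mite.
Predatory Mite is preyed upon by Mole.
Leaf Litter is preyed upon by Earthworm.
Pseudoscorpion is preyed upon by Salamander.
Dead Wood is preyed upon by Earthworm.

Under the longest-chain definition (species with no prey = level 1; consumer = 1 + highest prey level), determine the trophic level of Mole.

Leaf Litter has no prey (basal) → level 1.
Earthworm eats Leaf Litter (level 1); other prey at levels: Dead Wood 1, Fungal Hyphae 1 → level 2.
Predatory Mite eats Earthworm → level 3.
Mole eats Predatory Mite → level 4.

Trophic level 4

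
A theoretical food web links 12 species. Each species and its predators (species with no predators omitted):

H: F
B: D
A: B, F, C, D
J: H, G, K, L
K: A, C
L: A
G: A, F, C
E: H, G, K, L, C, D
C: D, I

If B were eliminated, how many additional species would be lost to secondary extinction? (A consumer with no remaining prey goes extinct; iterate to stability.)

0

Remove B.
Every predator of it retains at least one other prey: D still has E, A, C.
No consumer loses all prey, so no secondary extinctions occur.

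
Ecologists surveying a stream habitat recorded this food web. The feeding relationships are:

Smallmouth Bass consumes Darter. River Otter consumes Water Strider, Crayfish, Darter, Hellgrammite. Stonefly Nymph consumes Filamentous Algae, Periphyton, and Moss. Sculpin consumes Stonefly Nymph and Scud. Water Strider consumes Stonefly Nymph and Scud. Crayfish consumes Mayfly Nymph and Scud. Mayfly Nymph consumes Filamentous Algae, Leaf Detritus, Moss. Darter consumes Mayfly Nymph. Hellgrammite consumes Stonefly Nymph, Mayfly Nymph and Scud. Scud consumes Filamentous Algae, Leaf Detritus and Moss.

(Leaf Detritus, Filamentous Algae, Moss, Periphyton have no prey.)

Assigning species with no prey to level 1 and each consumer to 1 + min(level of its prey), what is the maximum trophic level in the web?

4

Basal resources (level 1): Leaf Detritus, Filamentous Algae, Moss, Periphyton.
Following each consumer down to its lowest-level prey: Leaf Detritus → Mayfly Nymph → Darter → Smallmouth Bass (levels 1 through 4).
All prey of Smallmouth Bass (Darter 3) are at level 3 or above, so Smallmouth Bass is at level 1 + 3 = 4.
Every consumer has at least one prey at level 3 or below, so none exceeds level 4.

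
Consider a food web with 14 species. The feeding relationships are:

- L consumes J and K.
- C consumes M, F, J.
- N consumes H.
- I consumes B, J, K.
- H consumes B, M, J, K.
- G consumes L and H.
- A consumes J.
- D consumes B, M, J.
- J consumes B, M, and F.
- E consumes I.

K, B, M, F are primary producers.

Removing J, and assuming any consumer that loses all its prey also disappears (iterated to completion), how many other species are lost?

Remove J.
Round 1: A (all prey gone) → extinct.
No further losses. Total secondary extinctions: 1.

1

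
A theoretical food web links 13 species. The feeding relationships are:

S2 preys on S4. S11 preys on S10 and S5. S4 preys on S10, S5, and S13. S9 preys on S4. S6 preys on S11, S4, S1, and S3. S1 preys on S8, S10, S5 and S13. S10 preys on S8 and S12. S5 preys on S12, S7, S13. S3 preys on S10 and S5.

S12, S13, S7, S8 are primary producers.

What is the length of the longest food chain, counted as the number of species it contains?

4 species

One longest chain: S12 → S10 → S4 → S2.
It has 4 species and 3 links.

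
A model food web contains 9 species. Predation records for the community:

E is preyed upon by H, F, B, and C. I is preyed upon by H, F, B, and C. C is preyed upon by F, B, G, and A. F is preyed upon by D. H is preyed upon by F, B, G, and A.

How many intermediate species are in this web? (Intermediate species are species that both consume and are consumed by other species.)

Intermediate species (has both prey and predators): H, C, F.
Count: 3.

3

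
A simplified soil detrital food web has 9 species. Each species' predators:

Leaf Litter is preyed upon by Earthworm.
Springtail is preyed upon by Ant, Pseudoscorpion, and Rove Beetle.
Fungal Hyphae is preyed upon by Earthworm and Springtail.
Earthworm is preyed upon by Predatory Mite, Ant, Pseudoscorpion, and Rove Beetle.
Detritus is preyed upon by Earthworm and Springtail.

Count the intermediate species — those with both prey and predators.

Intermediate species (has both prey and predators): Earthworm, Springtail.
Count: 2.

2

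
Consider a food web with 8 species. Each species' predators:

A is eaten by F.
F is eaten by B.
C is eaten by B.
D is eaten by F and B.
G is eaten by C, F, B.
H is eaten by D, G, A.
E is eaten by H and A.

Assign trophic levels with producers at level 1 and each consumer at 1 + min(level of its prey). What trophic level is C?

E is a producer → level 1.
H eats E → level 2.
G eats H → level 3.
C eats G → level 4.
No prey of C is below level 3, so 4 is the minimum.

Trophic level 4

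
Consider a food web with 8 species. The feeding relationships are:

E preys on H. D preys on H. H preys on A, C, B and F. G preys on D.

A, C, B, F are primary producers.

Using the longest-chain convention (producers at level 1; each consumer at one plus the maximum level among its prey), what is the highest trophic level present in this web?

4

Producers (level 1): A, C, B, F.
A → H → D → G gives G level 4.
No species has a prey at level 4, so no species reaches level 5.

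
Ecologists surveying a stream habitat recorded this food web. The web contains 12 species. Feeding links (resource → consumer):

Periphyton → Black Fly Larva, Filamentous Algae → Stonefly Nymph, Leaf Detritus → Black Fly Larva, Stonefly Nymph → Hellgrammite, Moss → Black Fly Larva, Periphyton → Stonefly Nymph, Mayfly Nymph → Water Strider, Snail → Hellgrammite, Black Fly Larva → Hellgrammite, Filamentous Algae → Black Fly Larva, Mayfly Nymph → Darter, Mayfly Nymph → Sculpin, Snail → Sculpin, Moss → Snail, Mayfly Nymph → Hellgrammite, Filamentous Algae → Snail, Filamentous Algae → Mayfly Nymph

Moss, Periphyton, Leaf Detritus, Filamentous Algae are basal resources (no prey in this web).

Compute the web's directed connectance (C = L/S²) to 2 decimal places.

C = 0.12

The web has S = 12 species and L = 17 feeding links.
C = L / S² = 17 / 144 = 0.1181 ≈ 0.12.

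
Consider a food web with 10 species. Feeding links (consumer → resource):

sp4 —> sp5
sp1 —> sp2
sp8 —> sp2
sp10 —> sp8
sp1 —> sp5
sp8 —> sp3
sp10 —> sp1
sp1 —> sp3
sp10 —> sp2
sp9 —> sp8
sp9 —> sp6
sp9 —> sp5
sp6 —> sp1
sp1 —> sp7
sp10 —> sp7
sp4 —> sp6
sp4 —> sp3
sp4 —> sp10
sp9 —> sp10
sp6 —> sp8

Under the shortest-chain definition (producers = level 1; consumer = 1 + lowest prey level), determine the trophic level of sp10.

sp7 is a producer → level 1.
sp10 eats sp7 → level 2.

Trophic level 2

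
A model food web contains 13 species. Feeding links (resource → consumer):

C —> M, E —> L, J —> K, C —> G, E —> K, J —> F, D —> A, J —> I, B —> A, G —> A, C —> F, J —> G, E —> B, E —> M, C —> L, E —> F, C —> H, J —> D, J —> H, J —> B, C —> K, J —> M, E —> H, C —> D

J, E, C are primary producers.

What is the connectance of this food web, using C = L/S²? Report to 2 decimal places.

C = 0.14

The web has S = 13 species and L = 24 feeding links.
C = L / S² = 24 / 169 = 0.1420 ≈ 0.14.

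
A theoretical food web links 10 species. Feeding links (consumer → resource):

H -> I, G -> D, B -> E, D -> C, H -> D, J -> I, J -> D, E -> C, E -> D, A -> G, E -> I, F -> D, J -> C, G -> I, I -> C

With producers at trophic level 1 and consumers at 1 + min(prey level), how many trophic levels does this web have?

4

Producers (level 1): C.
Following each consumer down to its lowest-level prey: C → D → G → A (levels 1 through 4).
All prey of A (G 3) are at level 3 or above, so A is at level 1 + 3 = 4.
Every consumer has at least one prey at level 3 or below, so none exceeds level 4.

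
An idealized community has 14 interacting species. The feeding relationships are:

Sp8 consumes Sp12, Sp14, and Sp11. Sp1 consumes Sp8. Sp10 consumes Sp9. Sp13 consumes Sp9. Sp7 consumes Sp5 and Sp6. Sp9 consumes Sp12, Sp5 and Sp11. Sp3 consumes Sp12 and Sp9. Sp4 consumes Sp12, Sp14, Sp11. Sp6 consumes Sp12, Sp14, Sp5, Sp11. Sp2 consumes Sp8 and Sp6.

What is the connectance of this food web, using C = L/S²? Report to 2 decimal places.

The web has S = 14 species and L = 22 feeding links.
C = L / S² = 22 / 196 = 0.1122 ≈ 0.11.

C = 0.11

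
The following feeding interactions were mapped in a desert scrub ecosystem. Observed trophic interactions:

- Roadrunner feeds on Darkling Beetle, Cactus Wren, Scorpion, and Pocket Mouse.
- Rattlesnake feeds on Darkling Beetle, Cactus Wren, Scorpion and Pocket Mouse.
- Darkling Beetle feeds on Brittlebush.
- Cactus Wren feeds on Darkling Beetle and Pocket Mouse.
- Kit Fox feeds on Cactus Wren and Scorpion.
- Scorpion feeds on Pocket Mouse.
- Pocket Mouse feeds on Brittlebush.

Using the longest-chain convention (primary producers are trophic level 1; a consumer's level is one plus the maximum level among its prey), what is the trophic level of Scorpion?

Trophic level 3

Brittlebush is a producer → level 1.
Pocket Mouse eats Brittlebush → level 2.
Scorpion eats Pocket Mouse → level 3.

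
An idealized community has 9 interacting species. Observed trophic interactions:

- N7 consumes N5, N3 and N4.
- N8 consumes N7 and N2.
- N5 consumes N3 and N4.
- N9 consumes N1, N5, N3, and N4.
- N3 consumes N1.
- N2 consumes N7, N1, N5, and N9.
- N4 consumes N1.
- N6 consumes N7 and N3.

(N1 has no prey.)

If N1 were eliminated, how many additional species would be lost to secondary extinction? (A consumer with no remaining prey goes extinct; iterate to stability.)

Remove N1.
Round 1: N4 (all prey gone), N3 (all prey gone) → extinct.
Round 2: N5 (all prey gone) → extinct.
Round 3: N7 (all prey gone), N9 (all prey gone) → extinct.
Round 4: N2 (all prey gone), N6 (all prey gone) → extinct.
Round 5: N8 (all prey gone) → extinct.
No further losses. Total secondary extinctions: 8.

8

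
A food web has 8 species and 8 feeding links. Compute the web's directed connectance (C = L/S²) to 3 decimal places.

C = 0.125

The web has S = 8 species and L = 8 feeding links.
C = L / S² = 8 / 64 = 0.1250 ≈ 0.125.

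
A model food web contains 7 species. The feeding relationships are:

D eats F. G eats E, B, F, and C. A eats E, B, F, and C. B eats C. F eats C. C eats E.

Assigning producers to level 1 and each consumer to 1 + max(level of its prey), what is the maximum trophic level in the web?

Producers (level 1): E.
E → C → F → D gives D level 4.
No species has a prey at level 4, so no species reaches level 5.

4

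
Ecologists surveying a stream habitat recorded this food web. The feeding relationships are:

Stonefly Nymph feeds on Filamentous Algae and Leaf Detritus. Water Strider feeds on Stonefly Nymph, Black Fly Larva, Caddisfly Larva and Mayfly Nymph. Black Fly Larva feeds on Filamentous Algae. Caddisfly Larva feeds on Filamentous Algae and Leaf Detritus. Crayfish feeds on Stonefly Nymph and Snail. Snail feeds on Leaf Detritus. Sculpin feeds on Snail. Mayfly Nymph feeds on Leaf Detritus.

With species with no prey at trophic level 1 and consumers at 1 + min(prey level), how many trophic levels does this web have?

Basal resources (level 1): Leaf Detritus, Filamentous Algae.
Following each consumer down to its lowest-level prey: Leaf Detritus → Stonefly Nymph → Water Strider (levels 1 through 3).
All prey of Water Strider (Stonefly Nymph 2, Caddisfly Larva 2, Mayfly Nymph 2, Black Fly Larva 2) are at level 2 or above, so Water Strider is at level 1 + 2 = 3.
Every consumer has at least one prey at level 2 or below, so none exceeds level 3.

3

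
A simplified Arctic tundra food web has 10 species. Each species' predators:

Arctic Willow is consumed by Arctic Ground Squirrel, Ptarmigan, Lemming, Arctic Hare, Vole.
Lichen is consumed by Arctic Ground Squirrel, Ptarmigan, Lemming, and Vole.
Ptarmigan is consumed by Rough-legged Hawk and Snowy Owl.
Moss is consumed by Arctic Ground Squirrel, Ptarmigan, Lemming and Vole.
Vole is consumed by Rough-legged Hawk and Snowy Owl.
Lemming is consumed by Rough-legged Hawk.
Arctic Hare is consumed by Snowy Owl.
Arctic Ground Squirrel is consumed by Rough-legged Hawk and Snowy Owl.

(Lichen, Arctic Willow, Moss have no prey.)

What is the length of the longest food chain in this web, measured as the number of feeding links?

2 links

One longest chain: Arctic Willow → Arctic Hare → Snowy Owl.
It has 3 species and 2 links.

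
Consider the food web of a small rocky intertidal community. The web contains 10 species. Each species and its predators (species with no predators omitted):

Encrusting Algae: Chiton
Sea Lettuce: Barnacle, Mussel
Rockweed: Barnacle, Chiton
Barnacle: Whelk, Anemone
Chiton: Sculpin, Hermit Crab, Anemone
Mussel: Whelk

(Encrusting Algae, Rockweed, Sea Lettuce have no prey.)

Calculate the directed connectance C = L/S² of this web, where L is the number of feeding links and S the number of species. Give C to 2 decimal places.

C = 0.11

The web has S = 10 species and L = 11 feeding links.
C = L / S² = 11 / 100 = 0.1100 ≈ 0.11.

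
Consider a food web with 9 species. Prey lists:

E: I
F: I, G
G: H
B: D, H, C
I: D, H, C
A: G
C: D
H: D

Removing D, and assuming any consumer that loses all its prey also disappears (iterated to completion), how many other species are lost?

8

Remove D.
Round 1: H (all prey gone), C (all prey gone) → extinct.
Round 2: I (all prey gone), G (all prey gone), B (all prey gone) → extinct.
Round 3: E (all prey gone), A (all prey gone), F (all prey gone) → extinct.
No further losses. Total secondary extinctions: 8.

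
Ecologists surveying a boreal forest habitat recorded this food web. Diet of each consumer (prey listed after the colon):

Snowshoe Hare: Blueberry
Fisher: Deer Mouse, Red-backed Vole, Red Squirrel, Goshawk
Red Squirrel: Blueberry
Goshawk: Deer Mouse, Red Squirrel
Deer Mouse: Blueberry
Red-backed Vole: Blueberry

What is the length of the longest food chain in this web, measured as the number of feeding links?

One longest chain: Blueberry → Deer Mouse → Goshawk → Fisher.
It has 4 species and 3 links.

3 links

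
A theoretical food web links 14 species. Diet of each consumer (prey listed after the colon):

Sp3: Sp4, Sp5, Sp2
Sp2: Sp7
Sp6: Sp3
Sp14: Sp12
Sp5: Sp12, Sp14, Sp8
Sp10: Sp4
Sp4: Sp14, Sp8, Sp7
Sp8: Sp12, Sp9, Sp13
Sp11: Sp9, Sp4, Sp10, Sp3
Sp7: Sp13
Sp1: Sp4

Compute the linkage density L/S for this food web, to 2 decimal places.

L/S = 1.57

There are L = 22 links among S = 14 species.
L/S = 22/14 = 1.5714 ≈ 1.57.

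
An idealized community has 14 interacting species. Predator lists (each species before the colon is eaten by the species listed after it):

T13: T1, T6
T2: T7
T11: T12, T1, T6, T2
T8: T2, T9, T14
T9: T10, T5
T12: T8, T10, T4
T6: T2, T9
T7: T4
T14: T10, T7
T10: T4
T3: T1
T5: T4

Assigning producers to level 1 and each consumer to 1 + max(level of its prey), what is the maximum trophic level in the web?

Producers (level 1): T11, T3, T13.
T11 → T12 → T8 → T9 → T10 → T4 gives T4 level 6.
No species has a prey at level 6, so no species reaches level 7.

6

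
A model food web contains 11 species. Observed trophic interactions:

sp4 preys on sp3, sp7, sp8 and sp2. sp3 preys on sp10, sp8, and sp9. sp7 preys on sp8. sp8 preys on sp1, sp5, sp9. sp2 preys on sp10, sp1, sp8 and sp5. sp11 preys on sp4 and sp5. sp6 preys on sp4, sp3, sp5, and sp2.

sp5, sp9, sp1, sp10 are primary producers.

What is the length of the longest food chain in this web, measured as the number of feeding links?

One longest chain: sp5 → sp8 → sp2 → sp4 → sp11.
It has 5 species and 4 links.

4 links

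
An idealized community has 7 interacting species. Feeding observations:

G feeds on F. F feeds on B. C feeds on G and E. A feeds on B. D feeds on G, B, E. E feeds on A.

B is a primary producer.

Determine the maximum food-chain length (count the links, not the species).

One longest chain: B → F → G → D.
It has 4 species and 3 links.

3 links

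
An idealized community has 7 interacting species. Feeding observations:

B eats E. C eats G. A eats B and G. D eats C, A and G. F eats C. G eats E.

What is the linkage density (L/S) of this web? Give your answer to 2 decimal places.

L/S = 1.29

There are L = 9 links among S = 7 species.
L/S = 9/7 = 1.2857 ≈ 1.29.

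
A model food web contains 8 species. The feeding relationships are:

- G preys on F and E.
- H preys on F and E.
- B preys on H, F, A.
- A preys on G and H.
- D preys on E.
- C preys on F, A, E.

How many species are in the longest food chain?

One longest chain: F → G → A → B.
It has 4 species and 3 links.

4 species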